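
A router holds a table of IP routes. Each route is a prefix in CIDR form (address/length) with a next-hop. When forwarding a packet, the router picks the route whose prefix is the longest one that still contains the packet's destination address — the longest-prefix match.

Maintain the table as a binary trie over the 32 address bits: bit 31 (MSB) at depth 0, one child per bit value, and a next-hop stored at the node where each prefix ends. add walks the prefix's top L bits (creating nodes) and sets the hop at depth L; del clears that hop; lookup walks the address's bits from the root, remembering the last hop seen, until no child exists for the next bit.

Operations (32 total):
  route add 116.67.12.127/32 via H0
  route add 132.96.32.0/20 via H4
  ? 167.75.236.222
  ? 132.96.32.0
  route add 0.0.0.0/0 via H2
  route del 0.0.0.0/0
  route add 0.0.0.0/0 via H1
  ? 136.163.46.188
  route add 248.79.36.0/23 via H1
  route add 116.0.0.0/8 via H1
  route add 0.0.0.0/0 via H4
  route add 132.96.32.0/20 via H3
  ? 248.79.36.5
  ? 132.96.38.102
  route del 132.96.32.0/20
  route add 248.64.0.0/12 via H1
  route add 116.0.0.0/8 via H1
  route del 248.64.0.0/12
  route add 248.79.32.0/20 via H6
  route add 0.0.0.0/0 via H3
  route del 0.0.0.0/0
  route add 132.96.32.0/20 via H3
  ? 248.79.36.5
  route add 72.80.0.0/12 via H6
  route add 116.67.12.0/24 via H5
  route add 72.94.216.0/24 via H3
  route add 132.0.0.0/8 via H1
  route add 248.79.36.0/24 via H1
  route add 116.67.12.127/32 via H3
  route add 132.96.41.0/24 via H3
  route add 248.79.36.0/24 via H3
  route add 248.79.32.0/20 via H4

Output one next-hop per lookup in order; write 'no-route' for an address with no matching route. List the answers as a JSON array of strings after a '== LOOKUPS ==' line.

Apply in order:
  add 116.67.12.127/32 -> H0 at depth 32
  add 132.96.32.0/20 -> H4 at depth 20
  lookup 167.75.236.222: bits 10 walk d0:-→d1:-→d2:- -> no-route
  lookup 132.96.32.0: bits 10000100011000000010 walk d0:-→d1:-→d2:-→d3:-→d4:-→d5:-→d6:-→d7:-→d8:-→d9:-→d10:-→d11:-→d12:-→d13:-→d14:-→d15:-→d16:-→d17:-→d18:-→d19:-→d20:H4 -> H4
  add 0.0.0.0/0 -> H2 at depth 0
  - 0.0.0.0/0 clear@0
  add 0.0.0.0/0 -> H1 at depth 0
  lookup 136.163.46.188: bits 1000 walk d0:H1→d1:-→d2:-→d3:-→d4:- -> H1
  add 248.79.36.0/23 -> H1 at depth 23
  add 116.0.0.0/8 -> H1 at depth 8
  add 0.0.0.0/0 -> H4 at depth 0
  add 132.96.32.0/20 -> H3 at depth 20
  lookup 248.79.36.5: bits 11111000010011110010010 walk d0:H4→d1:-→d2:-→d3:-→d4:-→d5:-→d6:-→d7:-→d8:-→d9:-→d10:-→d11:-→d12:-→d13:-→d14:-→d15:-→d16:-→d17:-→d18:-→d19:-→d20:-→d21:-→d22:-→d23:H1 -> H1
  lookup 132.96.38.102: bits 10000100011000000010 walk d0:H4→d1:-→d2:-→d3:-→d4:-→d5:-→d6:-→d7:-→d8:-→d9:-→d10:-→d11:-→d12:-→d13:-→d14:-→d15:-→d16:-→d17:-→d18:-→d19:-→d20:H3 -> H3
  - 132.96.32.0/20 clear@20
  add 248.64.0.0/12 -> H1 at depth 12
  add 116.0.0.0/8 -> H1 at depth 8
  - 248.64.0.0/12 clear@12
  add 248.79.32.0/20 -> H6 at depth 20
  add 0.0.0.0/0 -> H3 at depth 0
  - 0.0.0.0/0 clear@0
  add 132.96.32.0/20 -> H3 at depth 20
  lookup 248.79.36.5: bits 11111000010011110010010 walk d0:-→d1:-→d2:-→d3:-→d4:-→d5:-→d6:-→d7:-→d8:-→d9:-→d10:-→d11:-→d12:-→d13:-→d14:-→d15:-→d16:-→d17:-→d18:-→d19:-→d20:H6→d21:-→d22:-→d23:H1 -> H1
  add 72.80.0.0/12 -> H6 at depth 12
  add 116.67.12.0/24 -> H5 at depth 24
  add 72.94.216.0/24 -> H3 at depth 24
  add 132.0.0.0/8 -> H1 at depth 8
  add 248.79.36.0/24 -> H1 at depth 24
  add 116.67.12.127/32 -> H3 at depth 32
  add 132.96.41.0/24 -> H3 at depth 24
  add 248.79.36.0/24 -> H3 at depth 24
  add 248.79.32.0/20 -> H4 at depth 20

== LOOKUPS ==
["no-route","H4","H1","H1","H3","H1"]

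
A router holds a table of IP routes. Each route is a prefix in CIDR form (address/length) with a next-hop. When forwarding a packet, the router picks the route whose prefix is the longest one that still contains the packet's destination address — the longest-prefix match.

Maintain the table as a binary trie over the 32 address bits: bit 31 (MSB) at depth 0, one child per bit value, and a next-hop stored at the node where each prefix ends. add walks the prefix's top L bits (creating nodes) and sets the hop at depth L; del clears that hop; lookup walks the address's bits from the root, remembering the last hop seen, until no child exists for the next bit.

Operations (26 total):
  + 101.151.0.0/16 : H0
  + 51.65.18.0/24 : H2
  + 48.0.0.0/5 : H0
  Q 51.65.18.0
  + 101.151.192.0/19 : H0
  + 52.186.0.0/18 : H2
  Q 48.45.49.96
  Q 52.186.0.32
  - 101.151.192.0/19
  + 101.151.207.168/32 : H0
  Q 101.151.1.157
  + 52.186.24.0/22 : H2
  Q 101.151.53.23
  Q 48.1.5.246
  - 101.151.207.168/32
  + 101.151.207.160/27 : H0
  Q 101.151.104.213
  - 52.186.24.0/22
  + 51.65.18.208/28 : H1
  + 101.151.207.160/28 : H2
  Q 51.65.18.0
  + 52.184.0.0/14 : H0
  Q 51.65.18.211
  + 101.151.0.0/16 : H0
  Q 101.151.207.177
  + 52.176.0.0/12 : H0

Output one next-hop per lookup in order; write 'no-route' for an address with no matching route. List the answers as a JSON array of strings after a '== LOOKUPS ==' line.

Process each operation:
  add 101.151.0.0/16 -> H0 at depth 16
  add 51.65.18.0/24 -> H2 at depth 24
  add 48.0.0.0/5 -> H0 at depth 5
  ? 51.65.18.0  path d0:-→d1:-→d2:-→d3:-→d4:-→d5:H0→d6:-→d7:-→d8:-→d9:-→d10:-→d11:-→d12:-→d13:-→d14:-→d15:-→d16:-→d17:-→d18:-→d19:-→d20:-→d21:-→d22:-→d23:-→d24:H2  best=H2
  add 101.151.192.0/19 -> H0 at depth 19
  add 52.186.0.0/18 -> H2 at depth 18
  ? 48.45.49.96  path d0:-→d1:-→d2:-→d3:-→d4:-→d5:H0→d6:-  best=H0
  ? 52.186.0.32  path d0:-→d1:-→d2:-→d3:-→d4:-→d5:H0→d6:-→d7:-→d8:-→d9:-→d10:-→d11:-→d12:-→d13:-→d14:-→d15:-→d16:-→d17:-→d18:H2  best=H2
  del 101.151.192.0/19 (clear depth 19)
  add 101.151.207.168/32 -> H0 at depth 32
  ? 101.151.1.157  path d0:-→d1:-→d2:-→d3:-→d4:-→d5:-→d6:-→d7:-→d8:-→d9:-→d10:-→d11:-→d12:-→d13:-→d14:-→d15:-→d16:H0  best=H0
  add 52.186.24.0/22 -> H2 at depth 22
  ? 101.151.53.23  path d0:-→d1:-→d2:-→d3:-→d4:-→d5:-→d6:-→d7:-→d8:-→d9:-→d10:-→d11:-→d12:-→d13:-→d14:-→d15:-→d16:H0  best=H0
  ? 48.1.5.246  path d0:-→d1:-→d2:-→d3:-→d4:-→d5:H0→d6:-  best=H0
  del 101.151.207.168/32 (clear depth 32)
  add 101.151.207.160/27 -> H0 at depth 27
  ? 101.151.104.213  path d0:-→d1:-→d2:-→d3:-→d4:-→d5:-→d6:-→d7:-→d8:-→d9:-→d10:-→d11:-→d12:-→d13:-→d14:-→d15:-→d16:H0  best=H0
  del 52.186.24.0/22 (clear depth 22)
  add 51.65.18.208/28 -> H1 at depth 28
  add 101.151.207.160/28 -> H2 at depth 28
  ? 51.65.18.0  path d0:-→d1:-→d2:-→d3:-→d4:-→d5:H0→d6:-→d7:-→d8:-→d9:-→d10:-→d11:-→d12:-→d13:-→d14:-→d15:-→d16:-→d17:-→d18:-→d19:-→d20:-→d21:-→d22:-→d23:-→d24:H2  best=H2
  add 52.184.0.0/14 -> H0 at depth 14
  ? 51.65.18.211  path d0:-→d1:-→d2:-→d3:-→d4:-→d5:H0→d6:-→d7:-→d8:-→d9:-→d10:-→d11:-→d12:-→d13:-→d14:-→d15:-→d16:-→d17:-→d18:-→d19:-→d20:-→d21:-→d22:-→d23:-→d24:H2→d25:-→d26:-→d27:-→d28:H1  best=H1
  add 101.151.0.0/16 -> H0 at depth 16
  ? 101.151.207.177  path d0:-→d1:-→d2:-→d3:-→d4:-→d5:-→d6:-→d7:-→d8:-→d9:-→d10:-→d11:-→d12:-→d13:-→d14:-→d15:-→d16:H0→d17:-→d18:-→d19:-→d20:-→d21:-→d22:-→d23:-→d24:-→d25:-→d26:-→d27:H0  best=H0
  add 52.176.0.0/12 -> H0 at depth 12

== LOOKUPS ==
["H2","H0","H2","H0","H0","H0","H0","H2","H1","H0"]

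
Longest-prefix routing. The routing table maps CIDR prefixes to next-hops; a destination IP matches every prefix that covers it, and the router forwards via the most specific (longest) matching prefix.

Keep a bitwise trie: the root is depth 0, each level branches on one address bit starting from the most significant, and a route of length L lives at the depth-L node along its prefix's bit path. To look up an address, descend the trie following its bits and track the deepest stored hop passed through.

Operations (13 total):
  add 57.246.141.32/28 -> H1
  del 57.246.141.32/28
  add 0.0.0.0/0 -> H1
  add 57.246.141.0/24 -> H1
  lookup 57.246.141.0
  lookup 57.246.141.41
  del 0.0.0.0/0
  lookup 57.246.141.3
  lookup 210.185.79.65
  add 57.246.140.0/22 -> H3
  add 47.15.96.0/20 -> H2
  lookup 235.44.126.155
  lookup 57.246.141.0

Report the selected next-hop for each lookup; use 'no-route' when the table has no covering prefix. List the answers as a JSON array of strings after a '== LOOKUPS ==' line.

Apply in order:
  + 57.246.141.32/28 (H1) depth=28
  del 57.246.141.32/28 (clear depth 28)
  + 0.0.0.0/0 (H1) depth=0
  + 57.246.141.0/24 (H1) depth=24
  ? 57.246.141.0  path d0:H1→d1:-→d2:-→d3:-→d4:-→d5:-→d6:-→d7:-→d8:-→d9:-→d10:-→d11:-→d12:-→d13:-→d14:-→d15:-→d16:-→d17:-→d18:-→d19:-→d20:-→d21:-→d22:-→d23:-→d24:H1→d25:-→d26:-  best=H1
  ? 57.246.141.41  path d0:H1→d1:-→d2:-→d3:-→d4:-→d5:-→d6:-→d7:-→d8:-→d9:-→d10:-→d11:-→d12:-→d13:-→d14:-→d15:-→d16:-→d17:-→d18:-→d19:-→d20:-→d21:-→d22:-→d23:-→d24:H1→d25:-→d26:-→d27:-→d28:-  best=H1
  del 0.0.0.0/0 (clear depth 0)
  ? 57.246.141.3  path d0:-→d1:-→d2:-→d3:-→d4:-→d5:-→d6:-→d7:-→d8:-→d9:-→d10:-→d11:-→d12:-→d13:-→d14:-→d15:-→d16:-→d17:-→d18:-→d19:-→d20:-→d21:-→d22:-→d23:-→d24:H1→d25:-→d26:-  best=H1
  ? 210.185.79.65  path d0:-  best=no-route
  + 57.246.140.0/22 (H3) depth=22
  + 47.15.96.0/20 (H2) depth=20
  ? 235.44.126.155  path d0:-  best=no-route
  ? 57.246.141.0  path d0:-→d1:-→d2:-→d3:-→d4:-→d5:-→d6:-→d7:-→d8:-→d9:-→d10:-→d11:-→d12:-→d13:-→d14:-→d15:-→d16:-→d17:-→d18:-→d19:-→d20:-→d21:-→d22:H3→d23:-→d24:H1→d25:-→d26:-  best=H1

== LOOKUPS ==
["H1","H1","H1","no-route","no-route","H1"]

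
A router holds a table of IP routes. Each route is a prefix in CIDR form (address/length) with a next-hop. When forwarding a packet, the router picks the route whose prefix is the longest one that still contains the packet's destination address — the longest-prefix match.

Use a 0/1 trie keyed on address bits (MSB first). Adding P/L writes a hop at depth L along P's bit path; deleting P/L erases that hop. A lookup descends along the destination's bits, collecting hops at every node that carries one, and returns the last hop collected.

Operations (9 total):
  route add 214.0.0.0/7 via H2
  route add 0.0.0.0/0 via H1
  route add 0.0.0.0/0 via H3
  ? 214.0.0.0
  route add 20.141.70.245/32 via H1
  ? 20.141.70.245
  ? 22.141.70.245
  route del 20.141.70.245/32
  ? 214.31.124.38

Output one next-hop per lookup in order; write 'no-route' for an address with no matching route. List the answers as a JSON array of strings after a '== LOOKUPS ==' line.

Process each operation:
  add 214.0.0.0/7 -> H2 at depth 7
  add 0.0.0.0/0 -> H1 at depth 0
  add 0.0.0.0/0 -> H3 at depth 0
  ? 214.0.0.0  path d0:H3→d1:-→d2:-→d3:-→d4:-→d5:-→d6:-→d7:H2  best=H2
  add 20.141.70.245/32 -> H1 at depth 32
  ? 20.141.70.245  path d0:H3→d1:-→d2:-→d3:-→d4:-→d5:-→d6:-→d7:-→d8:-→d9:-→d10:-→d11:-→d12:-→d13:-→d14:-→d15:-→d16:-→d17:-→d18:-→d19:-→d20:-→d21:-→d22:-→d23:-→d24:-→d25:-→d26:-→d27:-→d28:-→d29:-→d30:-→d31:-→d32:H1  best=H1
  ? 22.141.70.245  path d0:H3→d1:-→d2:-→d3:-→d4:-→d5:-→d6:-  best=H3
  del 20.141.70.245/32 (clear depth 32)
  ? 214.31.124.38  path d0:H3→d1:-→d2:-→d3:-→d4:-→d5:-→d6:-→d7:H2  best=H2

== LOOKUPS ==
["H2","H1","H3","H2"]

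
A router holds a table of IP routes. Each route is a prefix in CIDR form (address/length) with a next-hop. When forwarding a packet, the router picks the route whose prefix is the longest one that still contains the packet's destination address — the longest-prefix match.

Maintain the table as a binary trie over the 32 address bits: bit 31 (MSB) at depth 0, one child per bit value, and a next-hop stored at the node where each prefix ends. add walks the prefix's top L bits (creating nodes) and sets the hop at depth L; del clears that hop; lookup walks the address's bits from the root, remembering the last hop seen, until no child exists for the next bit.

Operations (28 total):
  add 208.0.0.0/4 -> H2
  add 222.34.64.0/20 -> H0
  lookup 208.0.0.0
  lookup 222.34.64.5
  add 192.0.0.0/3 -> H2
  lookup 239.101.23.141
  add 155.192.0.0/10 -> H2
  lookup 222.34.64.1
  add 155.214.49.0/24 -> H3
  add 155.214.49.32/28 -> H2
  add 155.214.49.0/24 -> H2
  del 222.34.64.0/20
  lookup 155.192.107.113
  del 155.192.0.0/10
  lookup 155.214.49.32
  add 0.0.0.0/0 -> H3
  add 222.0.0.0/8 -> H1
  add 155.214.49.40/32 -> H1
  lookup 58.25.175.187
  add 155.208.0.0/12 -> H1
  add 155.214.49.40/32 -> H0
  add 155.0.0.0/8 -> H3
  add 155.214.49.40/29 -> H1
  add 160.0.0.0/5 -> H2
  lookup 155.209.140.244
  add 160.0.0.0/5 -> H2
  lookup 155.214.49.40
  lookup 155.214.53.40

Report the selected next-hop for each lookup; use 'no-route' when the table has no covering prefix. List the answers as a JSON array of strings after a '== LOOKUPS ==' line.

Apply in order:
  + 208.0.0.0/4 (H2) depth=4
  + 222.34.64.0/20 (H0) depth=20
  lookup 208.0.0.0: bits 1101 walk d0:-→d1:-→d2:-→d3:-→d4:H2 -> H2
  lookup 222.34.64.5: bits 11011110001000100100 walk d0:-→d1:-→d2:-→d3:-→d4:H2→d5:-→d6:-→d7:-→d8:-→d9:-→d10:-→d11:-→d12:-→d13:-→d14:-→d15:-→d16:-→d17:-→d18:-→d19:-→d20:H0 -> H0
  + 192.0.0.0/3 (H2) depth=3
  lookup 239.101.23.141: bits 11 walk d0:-→d1:-→d2:- -> no-route
  + 155.192.0.0/10 (H2) depth=10
  lookup 222.34.64.1: bits 11011110001000100100 walk d0:-→d1:-→d2:-→d3:H2→d4:H2→d5:-→d6:-→d7:-→d8:-→d9:-→d10:-→d11:-→d12:-→d13:-→d14:-→d15:-→d16:-→d17:-→d18:-→d19:-→d20:H0 -> H0
  + 155.214.49.0/24 (H3) depth=24
  + 155.214.49.32/28 (H2) depth=28
  + 155.214.49.0/24 (H2) depth=24
  - 222.34.64.0/20 clear@20
  lookup 155.192.107.113: bits 10011011110 walk d0:-→d1:-→d2:-→d3:-→d4:-→d5:-→d6:-→d7:-→d8:-→d9:-→d10:H2→d11:- -> H2
  - 155.192.0.0/10 clear@10
  lookup 155.214.49.32: bits 1001101111010110001100010010 walk d0:-→d1:-→d2:-→d3:-→d4:-→d5:-→d6:-→d7:-→d8:-→d9:-→d10:-→d11:-→d12:-→d13:-→d14:-→d15:-→d16:-→d17:-→d18:-→d19:-→d20:-→d21:-→d22:-→d23:-→d24:H2→d25:-→d26:-→d27:-→d28:H2 -> H2
  + 0.0.0.0/0 (H3) depth=0
  + 222.0.0.0/8 (H1) depth=8
  + 155.214.49.40/32 (H1) depth=32
  lookup 58.25.175.187: bits ε walk d0:H3 -> H3
  + 155.208.0.0/12 (H1) depth=12
  + 155.214.49.40/32 (H0) depth=32
  + 155.0.0.0/8 (H3) depth=8
  + 155.214.49.40/29 (H1) depth=29
  + 160.0.0.0/5 (H2) depth=5
  lookup 155.209.140.244: bits 1001101111010 walk d0:H3→d1:-→d2:-→d3:-→d4:-→d5:-→d6:-→d7:-→d8:H3→d9:-→d10:-→d11:-→d12:H1→d13:- -> H1
  + 160.0.0.0/5 (H2) depth=5
  lookup 155.214.49.40: bits 10011011110101100011000100101000 walk d0:H3→d1:-→d2:-→d3:-→d4:-→d5:-→d6:-→d7:-→d8:H3→d9:-→d10:-→d11:-→d12:H1→d13:-→d14:-→d15:-→d16:-→d17:-→d18:-→d19:-→d20:-→d21:-→d22:-→d23:-→d24:H2→d25:-→d26:-→d27:-→d28:H2→d29:H1→d30:-→d31:-→d32:H0 -> H0
  lookup 155.214.53.40: bits 100110111101011000110 walk d0:H3→d1:-→d2:-→d3:-→d4:-→d5:-→d6:-→d7:-→d8:H3→d9:-→d10:-→d11:-→d12:H1→d13:-→d14:-→d15:-→d16:-→d17:-→d18:-→d19:-→d20:-→d21:- -> H1

== LOOKUPS ==
["H2","H0","no-route","H0","H2","H2","H3","H1","H0","H1"]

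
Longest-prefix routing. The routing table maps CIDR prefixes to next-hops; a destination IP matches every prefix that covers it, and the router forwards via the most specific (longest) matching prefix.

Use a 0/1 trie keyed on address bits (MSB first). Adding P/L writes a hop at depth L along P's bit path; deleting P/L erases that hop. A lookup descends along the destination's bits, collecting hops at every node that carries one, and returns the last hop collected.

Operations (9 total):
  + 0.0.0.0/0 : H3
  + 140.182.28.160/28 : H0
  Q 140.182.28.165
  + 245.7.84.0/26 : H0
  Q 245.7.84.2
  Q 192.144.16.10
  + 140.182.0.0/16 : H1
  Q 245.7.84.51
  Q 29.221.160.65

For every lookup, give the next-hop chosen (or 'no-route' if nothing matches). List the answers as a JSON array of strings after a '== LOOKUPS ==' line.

Process each operation:
  add 0.0.0.0/0 -> H3 at depth 0
  add 140.182.28.160/28 -> H0 at depth 28
  Q 140.182.28.165: descend 1000110010110110000111001010 ; hops seen [H3,H0] ; pick H0
  add 245.7.84.0/26 -> H0 at depth 26
  Q 245.7.84.2: descend 11110101000001110101010000 ; hops seen [H3,H0] ; pick H0
  Q 192.144.16.10: descend 11 ; hops seen [H3] ; pick H3
  add 140.182.0.0/16 -> H1 at depth 16
  Q 245.7.84.51: descend 11110101000001110101010000 ; hops seen [H3,H0] ; pick H0
  Q 29.221.160.65: descend ε ; hops seen [H3] ; pick H3

== LOOKUPS ==
["H0","H0","H3","H0","H3"]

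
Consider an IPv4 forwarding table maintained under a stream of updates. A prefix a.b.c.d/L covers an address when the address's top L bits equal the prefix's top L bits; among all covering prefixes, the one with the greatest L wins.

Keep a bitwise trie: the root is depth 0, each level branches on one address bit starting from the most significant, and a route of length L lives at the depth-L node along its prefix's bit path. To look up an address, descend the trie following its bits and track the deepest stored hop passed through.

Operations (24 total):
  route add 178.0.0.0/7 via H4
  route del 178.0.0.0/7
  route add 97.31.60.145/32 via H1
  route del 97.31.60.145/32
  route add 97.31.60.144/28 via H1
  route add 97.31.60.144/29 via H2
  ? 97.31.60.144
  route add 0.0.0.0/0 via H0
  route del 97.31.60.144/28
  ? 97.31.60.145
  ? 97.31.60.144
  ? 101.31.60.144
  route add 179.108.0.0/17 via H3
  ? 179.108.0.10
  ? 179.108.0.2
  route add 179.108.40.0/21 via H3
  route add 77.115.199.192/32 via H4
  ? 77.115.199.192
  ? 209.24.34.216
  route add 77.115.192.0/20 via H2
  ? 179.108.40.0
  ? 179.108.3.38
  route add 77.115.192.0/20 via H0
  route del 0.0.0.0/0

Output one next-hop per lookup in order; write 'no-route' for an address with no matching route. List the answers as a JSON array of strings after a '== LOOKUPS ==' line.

Process each operation:
  + 178.0.0.0/7 (H4) depth=7
  - 178.0.0.0/7 clear@7
  + 97.31.60.145/32 (H1) depth=32
  - 97.31.60.145/32 clear@32
  + 97.31.60.144/28 (H1) depth=28
  + 97.31.60.144/29 (H2) depth=29
  lookup 97.31.60.144: bits 0110000100011111001111001001000 walk d0:-→d1:-→d2:-→d3:-→d4:-→d5:-→d6:-→d7:-→d8:-→d9:-→d10:-→d11:-→d12:-→d13:-→d14:-→d15:-→d16:-→d17:-→d18:-→d19:-→d20:-→d21:-→d22:-→d23:-→d24:-→d25:-→d26:-→d27:-→d28:H1→d29:H2→d30:-→d31:- -> H2
  + 0.0.0.0/0 (H0) depth=0
  - 97.31.60.144/28 clear@28
  lookup 97.31.60.145: bits 01100001000111110011110010010001 walk d0:H0→d1:-→d2:-→d3:-→d4:-→d5:-→d6:-→d7:-→d8:-→d9:-→d10:-→d11:-→d12:-→d13:-→d14:-→d15:-→d16:-→d17:-→d18:-→d19:-→d20:-→d21:-→d22:-→d23:-→d24:-→d25:-→d26:-→d27:-→d28:-→d29:H2→d30:-→d31:-→d32:- -> H2
  lookup 97.31.60.144: bits 0110000100011111001111001001000 walk d0:H0→d1:-→d2:-→d3:-→d4:-→d5:-→d6:-→d7:-→d8:-→d9:-→d10:-→d11:-→d12:-→d13:-→d14:-→d15:-→d16:-→d17:-→d18:-→d19:-→d20:-→d21:-→d22:-→d23:-→d24:-→d25:-→d26:-→d27:-→d28:-→d29:H2→d30:-→d31:- -> H2
  lookup 101.31.60.144: bits 01100 walk d0:H0→d1:-→d2:-→d3:-→d4:-→d5:- -> H0
  + 179.108.0.0/17 (H3) depth=17
  lookup 179.108.0.10: bits 10110011011011000 walk d0:H0→d1:-→d2:-→d3:-→d4:-→d5:-→d6:-→d7:-→d8:-→d9:-→d10:-→d11:-→d12:-→d13:-→d14:-→d15:-→d16:-→d17:H3 -> H3
  lookup 179.108.0.2: bits 10110011011011000 walk d0:H0→d1:-→d2:-→d3:-→d4:-→d5:-→d6:-→d7:-→d8:-→d9:-→d10:-→d11:-→d12:-→d13:-→d14:-→d15:-→d16:-→d17:H3 -> H3
  + 179.108.40.0/21 (H3) depth=21
  + 77.115.199.192/32 (H4) depth=32
  lookup 77.115.199.192: bits 01001101011100111100011111000000 walk d0:H0→d1:-→d2:-→d3:-→d4:-→d5:-→d6:-→d7:-→d8:-→d9:-→d10:-→d11:-→d12:-→d13:-→d14:-→d15:-→d16:-→d17:-→d18:-→d19:-→d20:-→d21:-→d22:-→d23:-→d24:-→d25:-→d26:-→d27:-→d28:-→d29:-→d30:-→d31:-→d32:H4 -> H4
  lookup 209.24.34.216: bits 1 walk d0:H0→d1:- -> H0
  + 77.115.192.0/20 (H2) depth=20
  lookup 179.108.40.0: bits 101100110110110000101 walk d0:H0→d1:-→d2:-→d3:-→d4:-→d5:-→d6:-→d7:-→d8:-→d9:-→d10:-→d11:-→d12:-→d13:-→d14:-→d15:-→d16:-→d17:H3→d18:-→d19:-→d20:-→d21:H3 -> H3
  lookup 179.108.3.38: bits 101100110110110000 walk d0:H0→d1:-→d2:-→d3:-→d4:-→d5:-→d6:-→d7:-→d8:-→d9:-→d10:-→d11:-→d12:-→d13:-→d14:-→d15:-→d16:-→d17:H3→d18:- -> H3
  + 77.115.192.0/20 (H0) depth=20
  - 0.0.0.0/0 clear@0

== LOOKUPS ==
["H2","H2","H2","H0","H3","H3","H4","H0","H3","H3"]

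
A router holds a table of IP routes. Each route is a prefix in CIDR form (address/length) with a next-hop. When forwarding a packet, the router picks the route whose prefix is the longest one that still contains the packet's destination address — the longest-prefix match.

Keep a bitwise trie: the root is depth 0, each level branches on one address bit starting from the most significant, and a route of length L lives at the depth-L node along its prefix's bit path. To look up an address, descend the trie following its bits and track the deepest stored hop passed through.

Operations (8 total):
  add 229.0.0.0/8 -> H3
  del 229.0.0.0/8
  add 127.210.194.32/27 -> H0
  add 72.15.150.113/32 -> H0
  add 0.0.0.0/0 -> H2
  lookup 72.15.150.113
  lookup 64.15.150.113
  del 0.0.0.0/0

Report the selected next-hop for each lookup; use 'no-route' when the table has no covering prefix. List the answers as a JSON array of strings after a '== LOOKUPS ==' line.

Apply in order:
  + 229.0.0.0/8 (H3) depth=8
  - 229.0.0.0/8 clear@8
  + 127.210.194.32/27 (H0) depth=27
  + 72.15.150.113/32 (H0) depth=32
  + 0.0.0.0/0 (H2) depth=0
  ? 72.15.150.113  path d0:H2→d1:-→d2:-→d3:-→d4:-→d5:-→d6:-→d7:-→d8:-→d9:-→d10:-→d11:-→d12:-→d13:-→d14:-→d15:-→d16:-→d17:-→d18:-→d19:-→d20:-→d21:-→d22:-→d23:-→d24:-→d25:-→d26:-→d27:-→d28:-→d29:-→d30:-→d31:-→d32:H0  best=H0
  ? 64.15.150.113  path d0:H2→d1:-→d2:-→d3:-→d4:-  best=H2
  - 0.0.0.0/0 clear@0

== LOOKUPS ==
["H0","H2"]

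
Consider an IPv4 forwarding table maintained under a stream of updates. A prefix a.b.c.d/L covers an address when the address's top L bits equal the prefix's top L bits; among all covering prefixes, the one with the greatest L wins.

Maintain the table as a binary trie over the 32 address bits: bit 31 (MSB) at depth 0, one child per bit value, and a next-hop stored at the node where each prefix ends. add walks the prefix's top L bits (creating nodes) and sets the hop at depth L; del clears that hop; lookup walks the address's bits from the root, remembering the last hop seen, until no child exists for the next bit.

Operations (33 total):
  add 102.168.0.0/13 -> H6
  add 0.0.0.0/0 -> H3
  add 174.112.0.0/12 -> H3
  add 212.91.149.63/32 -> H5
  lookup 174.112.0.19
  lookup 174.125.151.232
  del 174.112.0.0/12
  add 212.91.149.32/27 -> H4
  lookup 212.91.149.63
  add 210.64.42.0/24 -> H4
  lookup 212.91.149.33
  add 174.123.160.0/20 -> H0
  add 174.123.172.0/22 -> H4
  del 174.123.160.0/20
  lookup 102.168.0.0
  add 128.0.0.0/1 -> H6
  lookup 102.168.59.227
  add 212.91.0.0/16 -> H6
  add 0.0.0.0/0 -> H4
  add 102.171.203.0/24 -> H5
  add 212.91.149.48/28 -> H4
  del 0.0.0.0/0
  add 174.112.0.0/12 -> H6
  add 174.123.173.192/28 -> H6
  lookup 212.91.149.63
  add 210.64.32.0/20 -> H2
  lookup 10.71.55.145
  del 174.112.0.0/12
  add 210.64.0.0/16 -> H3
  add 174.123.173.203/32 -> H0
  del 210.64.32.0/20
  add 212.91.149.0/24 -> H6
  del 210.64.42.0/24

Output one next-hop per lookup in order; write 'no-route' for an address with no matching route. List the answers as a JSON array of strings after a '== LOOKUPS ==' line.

Trace:
  add 102.168.0.0/13 -> H6 at depth 13
  add 0.0.0.0/0 -> H3 at depth 0
  add 174.112.0.0/12 -> H3 at depth 12
  add 212.91.149.63/32 -> H5 at depth 32
  Q 174.112.0.19: descend 101011100111 ; hops seen [H3,H3] ; pick H3
  Q 174.125.151.232: descend 101011100111 ; hops seen [H3,H3] ; pick H3
  del 174.112.0.0/12 (clear depth 12)
  add 212.91.149.32/27 -> H4 at depth 27
  Q 212.91.149.63: descend 11010100010110111001010100111111 ; hops seen [H3,H4,H5] ; pick H5
  add 210.64.42.0/24 -> H4 at depth 24
  Q 212.91.149.33: descend 110101000101101110010101001 ; hops seen [H3,H4] ; pick H4
  add 174.123.160.0/20 -> H0 at depth 20
  add 174.123.172.0/22 -> H4 at depth 22
  del 174.123.160.0/20 (clear depth 20)
  Q 102.168.0.0: descend 0110011010101 ; hops seen [H3,H6] ; pick H6
  add 128.0.0.0/1 -> H6 at depth 1
  Q 102.168.59.227: descend 0110011010101 ; hops seen [H3,H6] ; pick H6
  add 212.91.0.0/16 -> H6 at depth 16
  add 0.0.0.0/0 -> H4 at depth 0
  add 102.171.203.0/24 -> H5 at depth 24
  add 212.91.149.48/28 -> H4 at depth 28
  del 0.0.0.0/0 (clear depth 0)
  add 174.112.0.0/12 -> H6 at depth 12
  add 174.123.173.192/28 -> H6 at depth 28
  Q 212.91.149.63: descend 11010100010110111001010100111111 ; hops seen [H6,H6,H4,H4,H5] ; pick H5
  add 210.64.32.0/20 -> H2 at depth 20
  Q 10.71.55.145: descend 0 ; hops seen [∅] ; pick no-route
  del 174.112.0.0/12 (clear depth 12)
  add 210.64.0.0/16 -> H3 at depth 16
  add 174.123.173.203/32 -> H0 at depth 32
  del 210.64.32.0/20 (clear depth 20)
  add 212.91.149.0/24 -> H6 at depth 24
  del 210.64.42.0/24 (clear depth 24)

== LOOKUPS ==
["H3","H3","H5","H4","H6","H6","H5","no-route"]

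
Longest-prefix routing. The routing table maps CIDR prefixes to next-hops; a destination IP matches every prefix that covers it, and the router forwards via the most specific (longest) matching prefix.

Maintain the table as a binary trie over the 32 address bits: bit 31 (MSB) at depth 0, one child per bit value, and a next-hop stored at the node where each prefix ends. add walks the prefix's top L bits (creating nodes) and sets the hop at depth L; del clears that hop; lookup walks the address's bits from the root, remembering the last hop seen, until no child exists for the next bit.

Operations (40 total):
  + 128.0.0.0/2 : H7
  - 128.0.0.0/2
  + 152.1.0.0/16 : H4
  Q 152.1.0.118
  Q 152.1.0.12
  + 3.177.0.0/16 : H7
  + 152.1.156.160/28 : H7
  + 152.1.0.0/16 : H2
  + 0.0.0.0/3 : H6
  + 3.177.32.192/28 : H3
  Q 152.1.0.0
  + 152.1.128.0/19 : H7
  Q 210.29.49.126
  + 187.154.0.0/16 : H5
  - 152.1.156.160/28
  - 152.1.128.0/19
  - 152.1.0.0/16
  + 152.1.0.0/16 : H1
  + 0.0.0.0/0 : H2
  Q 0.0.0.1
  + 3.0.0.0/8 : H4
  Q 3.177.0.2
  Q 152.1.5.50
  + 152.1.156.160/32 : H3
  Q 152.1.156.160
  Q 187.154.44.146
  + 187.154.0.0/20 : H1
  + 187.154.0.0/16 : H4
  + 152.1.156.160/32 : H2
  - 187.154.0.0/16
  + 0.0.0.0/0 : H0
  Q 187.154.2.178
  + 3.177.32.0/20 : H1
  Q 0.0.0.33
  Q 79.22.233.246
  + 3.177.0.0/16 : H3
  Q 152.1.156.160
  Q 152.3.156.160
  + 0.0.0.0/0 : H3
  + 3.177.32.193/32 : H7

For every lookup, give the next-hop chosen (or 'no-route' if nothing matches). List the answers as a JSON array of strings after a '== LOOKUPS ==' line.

Process each operation:
  + 128.0.0.0/2 (H7) depth=2
  del 128.0.0.0/2 (clear depth 2)
  + 152.1.0.0/16 (H4) depth=16
  Q 152.1.0.118: descend 1001100000000001 ; hops seen [H4] ; pick H4
  Q 152.1.0.12: descend 1001100000000001 ; hops seen [H4] ; pick H4
  + 3.177.0.0/16 (H7) depth=16
  + 152.1.156.160/28 (H7) depth=28
  + 152.1.0.0/16 (H2) depth=16
  + 0.0.0.0/3 (H6) depth=3
  + 3.177.32.192/28 (H3) depth=28
  Q 152.1.0.0: descend 1001100000000001 ; hops seen [H2] ; pick H2
  + 152.1.128.0/19 (H7) depth=19
  Q 210.29.49.126: descend 1 ; hops seen [∅] ; pick no-route
  + 187.154.0.0/16 (H5) depth=16
  del 152.1.156.160/28 (clear depth 28)
  del 152.1.128.0/19 (clear depth 19)
  del 152.1.0.0/16 (clear depth 16)
  + 152.1.0.0/16 (H1) depth=16
  + 0.0.0.0/0 (H2) depth=0
  Q 0.0.0.1: descend 000000 ; hops seen [H2,H6] ; pick H6
  + 3.0.0.0/8 (H4) depth=8
  Q 3.177.0.2: descend 000000111011000100 ; hops seen [H2,H6,H4,H7] ; pick H7
  Q 152.1.5.50: descend 1001100000000001 ; hops seen [H2,H1] ; pick H1
  + 152.1.156.160/32 (H3) depth=32
  Q 152.1.156.160: descend 10011000000000011001110010100000 ; hops seen [H2,H1,H3] ; pick H3
  Q 187.154.44.146: descend 1011101110011010 ; hops seen [H2,H5] ; pick H5
  + 187.154.0.0/20 (H1) depth=20
  + 187.154.0.0/16 (H4) depth=16
  + 152.1.156.160/32 (H2) depth=32
  del 187.154.0.0/16 (clear depth 16)
  + 0.0.0.0/0 (H0) depth=0
  Q 187.154.2.178: descend 10111011100110100000 ; hops seen [H0,H1] ; pick H1
  + 3.177.32.0/20 (H1) depth=20
  Q 0.0.0.33: descend 000000 ; hops seen [H0,H6] ; pick H6
  Q 79.22.233.246: descend 0 ; hops seen [H0] ; pick H0
  + 3.177.0.0/16 (H3) depth=16
  Q 152.1.156.160: descend 10011000000000011001110010100000 ; hops seen [H0,H1,H2] ; pick H2
  Q 152.3.156.160: descend 10011000000000 ; hops seen [H0] ; pick H0
  + 0.0.0.0/0 (H3) depth=0
  + 3.177.32.193/32 (H7) depth=32

== LOOKUPS ==
["H4","H4","H2","no-route","H6","H7","H1","H3","H5","H1","H6","H0","H2","H0"]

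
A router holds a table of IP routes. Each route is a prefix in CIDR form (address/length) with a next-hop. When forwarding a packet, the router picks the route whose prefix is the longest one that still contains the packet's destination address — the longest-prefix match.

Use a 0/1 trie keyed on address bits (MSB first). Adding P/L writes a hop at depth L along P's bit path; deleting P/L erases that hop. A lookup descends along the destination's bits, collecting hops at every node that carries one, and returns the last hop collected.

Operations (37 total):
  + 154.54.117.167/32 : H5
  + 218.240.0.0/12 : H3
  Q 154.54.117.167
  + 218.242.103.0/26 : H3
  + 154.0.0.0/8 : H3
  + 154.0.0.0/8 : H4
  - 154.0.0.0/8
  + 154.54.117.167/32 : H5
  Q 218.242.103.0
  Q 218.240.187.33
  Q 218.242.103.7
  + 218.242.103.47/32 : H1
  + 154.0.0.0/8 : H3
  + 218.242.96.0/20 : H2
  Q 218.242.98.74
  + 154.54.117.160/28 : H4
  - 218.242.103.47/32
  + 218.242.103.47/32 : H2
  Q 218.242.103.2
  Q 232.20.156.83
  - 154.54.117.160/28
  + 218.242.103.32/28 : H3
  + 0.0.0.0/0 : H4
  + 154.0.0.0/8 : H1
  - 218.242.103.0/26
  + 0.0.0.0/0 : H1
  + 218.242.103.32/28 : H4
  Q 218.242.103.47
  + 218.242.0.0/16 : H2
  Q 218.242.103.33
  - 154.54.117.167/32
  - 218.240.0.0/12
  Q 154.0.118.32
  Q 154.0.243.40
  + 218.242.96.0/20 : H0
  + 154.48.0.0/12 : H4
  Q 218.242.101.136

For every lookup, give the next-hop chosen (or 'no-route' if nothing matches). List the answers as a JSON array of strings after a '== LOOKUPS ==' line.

Trace:
  add 154.54.117.167/32 -> H5 at depth 32
  add 218.240.0.0/12 -> H3 at depth 12
  ? 154.54.117.167  path d0:-→d1:-→d2:-→d3:-→d4:-→d5:-→d6:-→d7:-→d8:-→d9:-→d10:-→d11:-→d12:-→d13:-→d14:-→d15:-→d16:-→d17:-→d18:-→d19:-→d20:-→d21:-→d22:-→d23:-→d24:-→d25:-→d26:-→d27:-→d28:-→d29:-→d30:-→d31:-→d32:H5  best=H5
  add 218.242.103.0/26 -> H3 at depth 26
  add 154.0.0.0/8 -> H3 at depth 8
  add 154.0.0.0/8 -> H4 at depth 8
  del 154.0.0.0/8 (clear depth 8)
  add 154.54.117.167/32 -> H5 at depth 32
  ? 218.242.103.0  path d0:-→d1:-→d2:-→d3:-→d4:-→d5:-→d6:-→d7:-→d8:-→d9:-→d10:-→d11:-→d12:H3→d13:-→d14:-→d15:-→d16:-→d17:-→d18:-→d19:-→d20:-→d21:-→d22:-→d23:-→d24:-→d25:-→d26:H3  best=H3
  ? 218.240.187.33  path d0:-→d1:-→d2:-→d3:-→d4:-→d5:-→d6:-→d7:-→d8:-→d9:-→d10:-→d11:-→d12:H3→d13:-→d14:-  best=H3
  ? 218.242.103.7  path d0:-→d1:-→d2:-→d3:-→d4:-→d5:-→d6:-→d7:-→d8:-→d9:-→d10:-→d11:-→d12:H3→d13:-→d14:-→d15:-→d16:-→d17:-→d18:-→d19:-→d20:-→d21:-→d22:-→d23:-→d24:-→d25:-→d26:H3  best=H3
  add 218.242.103.47/32 -> H1 at depth 32
  add 154.0.0.0/8 -> H3 at depth 8
  add 218.242.96.0/20 -> H2 at depth 20
  ? 218.242.98.74  path d0:-→d1:-→d2:-→d3:-→d4:-→d5:-→d6:-→d7:-→d8:-→d9:-→d10:-→d11:-→d12:H3→d13:-→d14:-→d15:-→d16:-→d17:-→d18:-→d19:-→d20:H2→d21:-  best=H2
  add 154.54.117.160/28 -> H4 at depth 28
  del 218.242.103.47/32 (clear depth 32)
  add 218.242.103.47/32 -> H2 at depth 32
  ? 218.242.103.2  path d0:-→d1:-→d2:-→d3:-→d4:-→d5:-→d6:-→d7:-→d8:-→d9:-→d10:-→d11:-→d12:H3→d13:-→d14:-→d15:-→d16:-→d17:-→d18:-→d19:-→d20:H2→d21:-→d22:-→d23:-→d24:-→d25:-→d26:H3  best=H3
  ? 232.20.156.83  path d0:-→d1:-→d2:-  best=no-route
  del 154.54.117.160/28 (clear depth 28)
  add 218.242.103.32/28 -> H3 at depth 28
  add 0.0.0.0/0 -> H4 at depth 0
  add 154.0.0.0/8 -> H1 at depth 8
  del 218.242.103.0/26 (clear depth 26)
  add 0.0.0.0/0 -> H1 at depth 0
  add 218.242.103.32/28 -> H4 at depth 28
  ? 218.242.103.47  path d0:H1→d1:-→d2:-→d3:-→d4:-→d5:-→d6:-→d7:-→d8:-→d9:-→d10:-→d11:-→d12:H3→d13:-→d14:-→d15:-→d16:-→d17:-→d18:-→d19:-→d20:H2→d21:-→d22:-→d23:-→d24:-→d25:-→d26:-→d27:-→d28:H4→d29:-→d30:-→d31:-→d32:H2  best=H2
  add 218.242.0.0/16 -> H2 at depth 16
  ? 218.242.103.33  path d0:H1→d1:-→d2:-→d3:-→d4:-→d5:-→d6:-→d7:-→d8:-→d9:-→d10:-→d11:-→d12:H3→d13:-→d14:-→d15:-→d16:H2→d17:-→d18:-→d19:-→d20:H2→d21:-→d22:-→d23:-→d24:-→d25:-→d26:-→d27:-→d28:H4  best=H4
  del 154.54.117.167/32 (clear depth 32)
  del 218.240.0.0/12 (clear depth 12)
  ? 154.0.118.32  path d0:H1→d1:-→d2:-→d3:-→d4:-→d5:-→d6:-→d7:-→d8:H1→d9:-→d10:-  best=H1
  ? 154.0.243.40  path d0:H1→d1:-→d2:-→d3:-→d4:-→d5:-→d6:-→d7:-→d8:H1→d9:-→d10:-  best=H1
  add 218.242.96.0/20 -> H0 at depth 20
  add 154.48.0.0/12 -> H4 at depth 12
  ? 218.242.101.136  path d0:H1→d1:-→d2:-→d3:-→d4:-→d5:-→d6:-→d7:-→d8:-→d9:-→d10:-→d11:-→d12:-→d13:-→d14:-→d15:-→d16:H2→d17:-→d18:-→d19:-→d20:H0→d21:-→d22:-  best=H0

== LOOKUPS ==
["H5","H3","H3","H3","H2","H3","no-route","H2","H4","H1","H1","H0"]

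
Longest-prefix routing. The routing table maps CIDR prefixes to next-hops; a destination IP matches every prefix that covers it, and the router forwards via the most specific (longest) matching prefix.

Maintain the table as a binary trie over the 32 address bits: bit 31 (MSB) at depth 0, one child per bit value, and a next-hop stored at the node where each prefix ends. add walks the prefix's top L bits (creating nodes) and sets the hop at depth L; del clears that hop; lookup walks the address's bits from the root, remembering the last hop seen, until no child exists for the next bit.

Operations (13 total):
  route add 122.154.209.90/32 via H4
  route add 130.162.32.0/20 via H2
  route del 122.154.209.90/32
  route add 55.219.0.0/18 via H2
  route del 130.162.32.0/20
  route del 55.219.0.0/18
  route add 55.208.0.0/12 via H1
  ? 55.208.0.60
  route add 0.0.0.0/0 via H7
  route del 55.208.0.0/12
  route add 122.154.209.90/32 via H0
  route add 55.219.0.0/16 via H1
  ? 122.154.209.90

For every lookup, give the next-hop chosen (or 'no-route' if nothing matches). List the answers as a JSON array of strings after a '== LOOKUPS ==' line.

Apply in order:
  + 122.154.209.90/32 (H4) depth=32
  + 130.162.32.0/20 (H2) depth=20
  del 122.154.209.90/32 (clear depth 32)
  + 55.219.0.0/18 (H2) depth=18
  del 130.162.32.0/20 (clear depth 20)
  del 55.219.0.0/18 (clear depth 18)
  + 55.208.0.0/12 (H1) depth=12
  lookup 55.208.0.60: bits 001101111101 walk d0:-→d1:-→d2:-→d3:-→d4:-→d5:-→d6:-→d7:-→d8:-→d9:-→d10:-→d11:-→d12:H1 -> H1
  + 0.0.0.0/0 (H7) depth=0
  del 55.208.0.0/12 (clear depth 12)
  + 122.154.209.90/32 (H0) depth=32
  + 55.219.0.0/16 (H1) depth=16
  lookup 122.154.209.90: bits 01111010100110101101000101011010 walk d0:H7→d1:-→d2:-→d3:-→d4:-→d5:-→d6:-→d7:-→d8:-→d9:-→d10:-→d11:-→d12:-→d13:-→d14:-→d15:-→d16:-→d17:-→d18:-→d19:-→d20:-→d21:-→d22:-→d23:-→d24:-→d25:-→d26:-→d27:-→d28:-→d29:-→d30:-→d31:-→d32:H0 -> H0

== LOOKUPS ==
["H1","H0"]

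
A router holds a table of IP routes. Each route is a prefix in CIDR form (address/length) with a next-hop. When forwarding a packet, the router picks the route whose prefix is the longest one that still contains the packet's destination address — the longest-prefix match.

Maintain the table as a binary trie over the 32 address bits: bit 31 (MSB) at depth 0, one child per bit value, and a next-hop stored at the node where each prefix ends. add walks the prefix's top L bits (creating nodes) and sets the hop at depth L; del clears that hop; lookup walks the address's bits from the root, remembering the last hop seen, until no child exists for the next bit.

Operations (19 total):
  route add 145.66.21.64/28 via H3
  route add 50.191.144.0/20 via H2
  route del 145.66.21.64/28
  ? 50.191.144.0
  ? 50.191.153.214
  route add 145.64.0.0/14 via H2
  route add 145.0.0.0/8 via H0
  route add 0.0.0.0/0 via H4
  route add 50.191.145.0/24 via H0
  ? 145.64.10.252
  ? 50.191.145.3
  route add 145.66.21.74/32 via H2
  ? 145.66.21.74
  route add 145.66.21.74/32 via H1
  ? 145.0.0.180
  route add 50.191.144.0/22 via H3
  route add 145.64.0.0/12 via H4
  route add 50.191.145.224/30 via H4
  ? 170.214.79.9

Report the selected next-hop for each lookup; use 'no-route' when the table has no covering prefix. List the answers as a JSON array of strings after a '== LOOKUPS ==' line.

Trace:
  add 145.66.21.64/28 -> H3 at depth 28
  add 50.191.144.0/20 -> H2 at depth 20
  - 145.66.21.64/28 clear@28
  Q 50.191.144.0: descend 00110010101111111001 ; hops seen [H2] ; pick H2
  Q 50.191.153.214: descend 00110010101111111001 ; hops seen [H2] ; pick H2
  add 145.64.0.0/14 -> H2 at depth 14
  add 145.0.0.0/8 -> H0 at depth 8
  add 0.0.0.0/0 -> H4 at depth 0
  add 50.191.145.0/24 -> H0 at depth 24
  Q 145.64.10.252: descend 10010001010000 ; hops seen [H4,H0,H2] ; pick H2
  Q 50.191.145.3: descend 001100101011111110010001 ; hops seen [H4,H2,H0] ; pick H0
  add 145.66.21.74/32 -> H2 at depth 32
  Q 145.66.21.74: descend 10010001010000100001010101001010 ; hops seen [H4,H0,H2,H2] ; pick H2
  add 145.66.21.74/32 -> H1 at depth 32
  Q 145.0.0.180: descend 100100010 ; hops seen [H4,H0] ; pick H0
  add 50.191.144.0/22 -> H3 at depth 22
  add 145.64.0.0/12 -> H4 at depth 12
  add 50.191.145.224/30 -> H4 at depth 30
  Q 170.214.79.9: descend 10 ; hops seen [H4] ; pick H4

== LOOKUPS ==
["H2","H2","H2","H0","H2","H0","H4"]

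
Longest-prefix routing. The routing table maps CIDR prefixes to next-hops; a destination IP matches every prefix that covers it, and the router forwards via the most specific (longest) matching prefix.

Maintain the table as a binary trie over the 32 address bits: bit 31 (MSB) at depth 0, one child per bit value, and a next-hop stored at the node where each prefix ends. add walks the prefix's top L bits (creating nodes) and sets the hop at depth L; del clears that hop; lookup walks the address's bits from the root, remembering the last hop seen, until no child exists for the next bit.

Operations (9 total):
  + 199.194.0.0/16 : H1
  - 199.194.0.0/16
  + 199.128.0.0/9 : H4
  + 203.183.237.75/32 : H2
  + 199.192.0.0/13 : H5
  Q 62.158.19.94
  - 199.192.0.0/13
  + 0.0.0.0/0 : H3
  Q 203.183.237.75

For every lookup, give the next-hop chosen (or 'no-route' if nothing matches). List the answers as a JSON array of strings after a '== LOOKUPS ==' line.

Apply in order:
  add 199.194.0.0/16 -> H1 at depth 16
  - 199.194.0.0/16 clear@16
  add 199.128.0.0/9 -> H4 at depth 9
  add 203.183.237.75/32 -> H2 at depth 32
  add 199.192.0.0/13 -> H5 at depth 13
  Q 62.158.19.94: descend ε ; hops seen [∅] ; pick no-route
  - 199.192.0.0/13 clear@13
  add 0.0.0.0/0 -> H3 at depth 0
  Q 203.183.237.75: descend 11001011101101111110110101001011 ; hops seen [H3,H2] ; pick H2

== LOOKUPS ==
["no-route","H2"]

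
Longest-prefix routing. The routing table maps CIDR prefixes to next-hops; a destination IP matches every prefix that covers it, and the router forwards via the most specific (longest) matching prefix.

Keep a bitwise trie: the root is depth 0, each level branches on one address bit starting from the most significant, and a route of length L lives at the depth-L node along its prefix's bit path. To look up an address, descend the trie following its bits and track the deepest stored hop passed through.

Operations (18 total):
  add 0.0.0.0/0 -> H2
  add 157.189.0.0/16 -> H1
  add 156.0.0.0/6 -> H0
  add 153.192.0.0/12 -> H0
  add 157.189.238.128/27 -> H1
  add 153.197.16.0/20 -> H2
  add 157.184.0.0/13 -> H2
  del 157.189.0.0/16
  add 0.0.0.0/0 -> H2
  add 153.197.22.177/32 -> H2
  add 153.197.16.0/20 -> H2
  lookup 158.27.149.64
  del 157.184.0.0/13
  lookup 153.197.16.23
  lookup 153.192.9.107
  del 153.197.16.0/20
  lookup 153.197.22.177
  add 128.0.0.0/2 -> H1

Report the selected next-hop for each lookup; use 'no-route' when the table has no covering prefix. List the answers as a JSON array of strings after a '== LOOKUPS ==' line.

Apply in order:
  + 0.0.0.0/0 (H2) depth=0
  + 157.189.0.0/16 (H1) depth=16
  + 156.0.0.0/6 (H0) depth=6
  + 153.192.0.0/12 (H0) depth=12
  + 157.189.238.128/27 (H1) depth=27
  + 153.197.16.0/20 (H2) depth=20
  + 157.184.0.0/13 (H2) depth=13
  del 157.189.0.0/16 (clear depth 16)
  + 0.0.0.0/0 (H2) depth=0
  + 153.197.22.177/32 (H2) depth=32
  + 153.197.16.0/20 (H2) depth=20
  lookup 158.27.149.64: bits 100111 walk d0:H2→d1:-→d2:-→d3:-→d4:-→d5:-→d6:H0 -> H0
  del 157.184.0.0/13 (clear depth 13)
  lookup 153.197.16.23: bits 100110011100010100010 walk d0:H2→d1:-→d2:-→d3:-→d4:-→d5:-→d6:-→d7:-→d8:-→d9:-→d10:-→d11:-→d12:H0→d13:-→d14:-→d15:-→d16:-→d17:-→d18:-→d19:-→d20:H2→d21:- -> H2
  lookup 153.192.9.107: bits 1001100111000 walk d0:H2→d1:-→d2:-→d3:-→d4:-→d5:-→d6:-→d7:-→d8:-→d9:-→d10:-→d11:-→d12:H0→d13:- -> H0
  del 153.197.16.0/20 (clear depth 20)
  lookup 153.197.22.177: bits 10011001110001010001011010110001 walk d0:H2→d1:-→d2:-→d3:-→d4:-→d5:-→d6:-→d7:-→d8:-→d9:-→d10:-→d11:-→d12:H0→d13:-→d14:-→d15:-→d16:-→d17:-→d18:-→d19:-→d20:-→d21:-→d22:-→d23:-→d24:-→d25:-→d26:-→d27:-→d28:-→d29:-→d30:-→d31:-→d32:H2 -> H2
  + 128.0.0.0/2 (H1) depth=2

== LOOKUPS ==
["H0","H2","H0","H2"]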